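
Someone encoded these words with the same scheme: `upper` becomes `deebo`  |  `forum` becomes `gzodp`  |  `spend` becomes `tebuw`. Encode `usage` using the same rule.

dthlb

u(20)→d(3) and p(15)→e(4) fit y≡5x+7 (mod 26); the inverse of 5 mod 26 is 21. Treating letters as 0–25, the rule is x ↦ 5x + 7 (mod 26).
On usage: u(20)→5·20+7≡3=d; s(18)→5·18+7≡19=t; a(0)→5·0+7≡7=h; g(6)→5·6+7≡11=l; e(4)→5·4+7≡1=b (all mod 26).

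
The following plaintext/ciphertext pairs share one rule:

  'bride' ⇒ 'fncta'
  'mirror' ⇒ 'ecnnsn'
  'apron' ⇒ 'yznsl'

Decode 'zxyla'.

plane

This is an affine cipher: with a=0,…,z=25, each position x becomes (7x+24) mod 26.
Decoding zxyla: z(25)→15·(25−24)≡15=p; x(23)→15·(23−24)≡11=l; y(24)→15·(24−24)≡0=a; l(11)→15·(11−24)≡13=n; a(0)→15·(0−24)≡4=e (all mod 26).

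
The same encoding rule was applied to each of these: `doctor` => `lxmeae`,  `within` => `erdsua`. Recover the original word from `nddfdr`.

future

The shift increases by 1 at each position, starting from +8: 8, 9, 10, ….
Reversing it on nddfdr: n−8=f, d−9=u, d−10=t, f−11=u, d−12=r, r−13=e.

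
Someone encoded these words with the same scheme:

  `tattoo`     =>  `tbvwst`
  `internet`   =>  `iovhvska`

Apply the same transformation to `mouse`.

mpwvi

In tattoo: t→t is +0, a→b is +1, t→v is +2, t→w is +3 — the shift increases by 1 each position. The shift increases by 1 at each position, starting from +0: 0, 1, 2, ….
On mouse: m+0=m, o+1=p, u+2=w, s+3=v, e+4=i.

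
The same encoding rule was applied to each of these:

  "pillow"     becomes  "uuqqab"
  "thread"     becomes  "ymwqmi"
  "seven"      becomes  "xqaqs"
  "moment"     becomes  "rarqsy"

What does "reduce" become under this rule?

wqighq

The shift depends on letter class: consonant p→u is +5, but vowel i→u is +12. The rule splits by letter class: vowels +12, consonants +5.
For reduce: r(cons)+5=w, e(vowel)+12=q, d(cons)+5=i, u(vowel)+12=g, c(cons)+5=h, e(vowel)+12=q.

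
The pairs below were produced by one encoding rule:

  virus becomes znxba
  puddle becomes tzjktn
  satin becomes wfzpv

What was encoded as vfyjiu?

rascal

In virus: v→z is +4, i→n is +5, r→x is +6, u→b is +7 — the shift increases by 1 each position. Each letter shifts forward by (position + 4), i.e. 4, 5, 6, … — the shift grows by one for each successive letter.
Reversing it on vfyjiu: v−4=r, f−5=a, y−6=s, j−7=c, i−8=a, u−9=l.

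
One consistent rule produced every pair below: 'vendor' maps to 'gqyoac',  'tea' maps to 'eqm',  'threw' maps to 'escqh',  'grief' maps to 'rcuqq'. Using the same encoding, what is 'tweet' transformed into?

ehqqe

The shift depends on letter class: consonant v→g is +11, but vowel e→q is +12. The rule splits by letter class: vowels +12, consonants +11.
For tweet: t(cons)+11=e, w(cons)+11=h, e(vowel)+12=q, e(vowel)+12=q, t(cons)+11=e.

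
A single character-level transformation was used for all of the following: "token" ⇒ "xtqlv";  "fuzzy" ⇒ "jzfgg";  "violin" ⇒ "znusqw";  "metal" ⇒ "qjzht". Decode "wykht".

In token: t→x is +4, o→t is +5, k→q is +6, e→l is +7 — the shift increases by 1 each position. Each letter shifts forward by (position + 4), i.e. 4, 5, 6, … — the shift grows by one for each successive letter.
Decoding wykht: w−4=s, y−5=t, k−6=e, h−7=a, t−8=l.

steal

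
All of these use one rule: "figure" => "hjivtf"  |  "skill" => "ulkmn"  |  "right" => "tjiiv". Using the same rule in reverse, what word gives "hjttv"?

first

Shifts by position in figure: pos 0: f→h (+2), pos 1: i→j (+1), pos 2: g→i (+2), pos 3: u→v (+1) — repeating every 2. A repeating key of period 2 is used — shifts +2, +1 over and over.
Undoing it on hjttv: h−2=f, j−1=i, t−2=r, t−1=s, v−2=t.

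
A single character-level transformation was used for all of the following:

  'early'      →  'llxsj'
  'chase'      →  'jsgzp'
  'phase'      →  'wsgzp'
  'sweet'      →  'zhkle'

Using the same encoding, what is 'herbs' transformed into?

opxid

Shifts by position in early: pos 0: e→l (+7), pos 1: a→l (+11), pos 2: r→x (+6), pos 3: l→s (+7), pos 4: y→j (+11) — repeating every 3. A repeating key of period 3 is used — shifts +7, +11, +6 over and over.
On herbs: h+7=o, e+11=p, r+6=x, b+7=i, s+11=d.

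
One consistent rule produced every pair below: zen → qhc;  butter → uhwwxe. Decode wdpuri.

format

The output letters match the input read backwards, each shifted +3: zen reversed is nez. Two steps: reverse the string, then apply a Caesar shift of +3.
Decoding wdpuri: shift back: w−3=t, d−3=a, p−3=m, u−3=r, r−3=o, i−3=f → tamrof; then reverse → format.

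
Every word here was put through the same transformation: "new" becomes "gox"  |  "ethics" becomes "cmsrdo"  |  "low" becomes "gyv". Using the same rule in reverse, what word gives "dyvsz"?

pilot

Two steps: reverse the string, then apply a Caesar shift of +10.
Reversing it on dyvsz: shift back: d−10=t, y−10=o, v−10=l, s−10=i, z−10=p → tolip; then reverse → pilot.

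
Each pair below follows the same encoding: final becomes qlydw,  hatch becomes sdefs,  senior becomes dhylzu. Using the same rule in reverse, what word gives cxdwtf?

Shifts by position in final: pos 0: f→q (+11), pos 1: i→l (+3), pos 2: n→y (+11), pos 3: a→d (+3) — repeating every 2. The shifts repeat in a cycle of length 2: positions 0,1,… shift by +11, +3, then the pattern repeats.
Reversing it on cxdwtf: c−11=r, x−3=u, d−11=s, w−3=t, t−11=i, f−3=c.

rustic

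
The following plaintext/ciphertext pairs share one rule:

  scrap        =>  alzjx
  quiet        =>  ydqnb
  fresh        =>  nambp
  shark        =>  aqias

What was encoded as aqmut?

shell

Shifts by position in scrap: pos 0: s→a (+8), pos 1: c→l (+9), pos 2: r→z (+8), pos 3: a→j (+9) — repeating every 2. It's a Vigenère-style cipher with numeric key [8,9]: position i shifts by key[i mod 2].
Undoing it on aqmut: a−8=s, q−9=h, m−8=e, u−9=l, t−8=l.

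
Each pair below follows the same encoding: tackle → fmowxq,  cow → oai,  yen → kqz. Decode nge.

bus

Compare letters: t→f is +12, a→m is +12, c→o is +12 — a constant shift. This is a Caesar cipher with shift 12.
Undoing it on nge: n−12=b, g−12=u, e−12=s.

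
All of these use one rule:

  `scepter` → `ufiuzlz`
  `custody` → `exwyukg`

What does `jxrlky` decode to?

hunger

Letter i (0-indexed) is shifted by i+2, so successive shifts are 2, 3, 4, ….
Decoding jxrlky: j−2=h, x−3=u, r−4=n, l−5=g, k−6=e, y−7=r.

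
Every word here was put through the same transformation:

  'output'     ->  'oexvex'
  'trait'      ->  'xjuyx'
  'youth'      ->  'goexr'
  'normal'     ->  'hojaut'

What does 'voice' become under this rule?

o(14)→o(14) and u(20)→e(4) fit y≡7x+20 (mod 26); the inverse of 7 mod 26 is 15. This is an affine cipher: with a=0,…,z=25, each position x becomes (7x+20) mod 26.
Applying it to voice: v(21)→7·21+20≡11=l; o(14)→7·14+20≡14=o; i(8)→7·8+20≡24=y; c(2)→7·2+20≡8=i; e(4)→7·4+20≡22=w (all mod 26).

loyiw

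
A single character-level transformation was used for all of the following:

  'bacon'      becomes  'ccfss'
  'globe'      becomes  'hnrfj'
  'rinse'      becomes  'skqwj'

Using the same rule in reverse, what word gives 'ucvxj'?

taste

In bacon: b→c is +1, a→c is +2, c→f is +3, o→s is +4 — the shift increases by 1 each position. Letter i (0-indexed) is shifted by i+1, so successive shifts are 1, 2, 3, ….
Undoing it on ucvxj: u−1=t, c−2=a, v−3=s, x−4=t, j−5=e.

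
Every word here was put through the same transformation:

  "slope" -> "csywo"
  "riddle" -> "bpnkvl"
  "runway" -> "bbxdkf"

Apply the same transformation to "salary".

chvhbf

Shifts by position in slope: pos 0: s→c (+10), pos 1: l→s (+7), pos 2: o→y (+10), pos 3: p→w (+7) — repeating every 2. A repeating key of period 2 is used — shifts +10, +7 over and over.
On salary: s+10=c, a+7=h, l+10=v, a+7=h, r+10=b, y+7=f.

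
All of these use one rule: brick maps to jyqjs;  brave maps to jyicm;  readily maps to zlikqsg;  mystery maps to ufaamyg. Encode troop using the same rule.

bywvx

A repeating key of period 2 is used — shifts +8, +7 over and over.
Applying it to troop: t+8=b, r+7=y, o+8=w, o+7=v, p+8=x.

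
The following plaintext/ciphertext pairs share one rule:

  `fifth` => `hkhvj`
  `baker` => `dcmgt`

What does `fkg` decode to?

This is a Caesar cipher with shift 2.
Decoding fkg: f−2=d, k−2=i, g−2=e.

die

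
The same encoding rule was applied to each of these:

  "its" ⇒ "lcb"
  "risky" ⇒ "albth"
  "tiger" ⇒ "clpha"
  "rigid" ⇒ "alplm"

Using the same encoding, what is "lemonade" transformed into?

uhvrwdmh

The shift depends on letter class: consonant t→c is +9, but vowel i→l is +3. Vowels shift forward by 3 and consonants shift forward by 9.
For lemonade: l(cons)+9=u, e(vowel)+3=h, m(cons)+9=v, o(vowel)+3=r, n(cons)+9=w, a(vowel)+3=d, d(cons)+9=m, e(vowel)+3=h.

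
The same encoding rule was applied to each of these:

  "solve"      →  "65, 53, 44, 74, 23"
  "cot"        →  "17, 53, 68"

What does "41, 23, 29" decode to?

keg

s(#19)→65 and o(#15)→53: differences scale by 3, so n = 3·pos + 8. The formula is n = 3×(alphabet index, a=1) + 8.
Decoding 41, 23, 29: 41→(41−8)÷3=11=k, 23→(23−8)÷3=5=e, 29→(29−8)÷3=7=g.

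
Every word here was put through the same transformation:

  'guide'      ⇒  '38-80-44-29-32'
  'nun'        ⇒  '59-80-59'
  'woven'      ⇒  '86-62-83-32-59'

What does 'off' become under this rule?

g(#7)→38 and u(#21)→80: differences scale by 3, so n = 3·pos + 17. With a=1..z=26, the number is 3·pos + 17.
Applying it to off: o=15→62, f=6→35, f=6→35.

62-35-35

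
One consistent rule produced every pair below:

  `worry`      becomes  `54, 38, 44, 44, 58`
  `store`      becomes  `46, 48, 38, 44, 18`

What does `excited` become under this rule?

18, 56, 14, 26, 48, 18, 16

w(#23)→54 and o(#15)→38: differences scale by 2, so n = 2·pos + 8. Each letter becomes 2×(its alphabet position, a=1..z=26) + 8.
Applying it to excited: e=5→18, x=24→56, c=3→14, i=9→26, t=20→48, e=5→18, d=4→16.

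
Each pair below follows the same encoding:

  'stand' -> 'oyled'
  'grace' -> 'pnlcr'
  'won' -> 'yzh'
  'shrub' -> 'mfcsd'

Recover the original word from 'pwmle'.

table

The output letters match the input read backwards, each shifted +11: stand reversed is dnats. Two steps: reverse the string, then apply a Caesar shift of +11.
Reversing it on pwmle: shift back: p−11=e, w−11=l, m−11=b, l−11=a, e−11=t → elbat; then reverse → table.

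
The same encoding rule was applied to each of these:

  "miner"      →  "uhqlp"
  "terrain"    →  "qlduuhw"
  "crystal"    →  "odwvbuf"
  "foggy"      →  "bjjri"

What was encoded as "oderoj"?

The output letters match the input read backwards, each shifted +3: miner reversed is renim. The word is reversed, then every letter is shifted forward by 3.
Decoding oderoj: shift back: o−3=l, d−3=a, e−3=b, r−3=o, o−3=l, j−3=g → labolg; then reverse → global.

global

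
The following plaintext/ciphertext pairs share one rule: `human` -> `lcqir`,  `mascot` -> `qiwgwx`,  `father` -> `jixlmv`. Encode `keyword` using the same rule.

omcawvh

The rule splits by letter class: vowels +8, consonants +4.
For keyword: k(cons)+4=o, e(vowel)+8=m, y(cons)+4=c, w(cons)+4=a, o(vowel)+8=w, r(cons)+4=v, d(cons)+4=h.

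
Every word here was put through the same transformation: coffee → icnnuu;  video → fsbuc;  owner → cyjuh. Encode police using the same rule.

vcxsiu

c(2)→i(8) and o(14)→c(2) fit y≡19x+22 (mod 26); the inverse of 19 mod 26 is 11. Each letter's alphabet position (a=0..z=25) is mapped through 19·x+22 mod 26 — an affine cipher.
Applying it to police: p(15)→19·15+22≡21=v; o(14)→19·14+22≡2=c; l(11)→19·11+22≡23=x; i(8)→19·8+22≡18=s; c(2)→19·2+22≡8=i; e(4)→19·4+22≡20=u (all mod 26).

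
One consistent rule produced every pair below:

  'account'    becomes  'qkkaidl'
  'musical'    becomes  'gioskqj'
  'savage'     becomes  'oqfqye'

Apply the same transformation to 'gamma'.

yqggq

Treating letters as 0–25, the rule is x ↦ 23x + 16 (mod 26).
Applying it to gamma: g(6)→23·6+16≡24=y; a(0)→23·0+16≡16=q; m(12)→23·12+16≡6=g; m(12)→23·12+16≡6=g; a(0)→23·0+16≡16=q (all mod 26).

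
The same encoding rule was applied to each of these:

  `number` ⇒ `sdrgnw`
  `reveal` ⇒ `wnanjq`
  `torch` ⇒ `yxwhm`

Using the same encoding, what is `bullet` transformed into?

The rule splits by letter class: vowels +9, consonants +5.
For bullet: b(cons)+5=g, u(vowel)+9=d, l(cons)+5=q, l(cons)+5=q, e(vowel)+9=n, t(cons)+5=y.

gdqqny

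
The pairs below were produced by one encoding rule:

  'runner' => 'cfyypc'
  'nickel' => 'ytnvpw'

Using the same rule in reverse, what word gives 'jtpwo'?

yield

This is a Caesar cipher with shift 11.
Undoing it on jtpwo: j−11=y, t−11=i, p−11=e, w−11=l, o−11=d.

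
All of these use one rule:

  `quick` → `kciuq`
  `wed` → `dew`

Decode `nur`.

The output letters match the input read backwards: quick reversed is kciuq. It's just the letters in reverse order.
Decoding nur: then reverse → run.

run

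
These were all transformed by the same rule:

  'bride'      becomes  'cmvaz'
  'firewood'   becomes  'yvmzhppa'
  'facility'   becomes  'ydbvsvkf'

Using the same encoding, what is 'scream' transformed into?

b(1)→c(2) and r(17)→m(12) fit y≡25x+3 (mod 26); the inverse of 25 mod 26 is 25. This is an affine cipher: with a=0,…,z=25, each position x becomes (25x+3) mod 26.
For scream: s(18)→25·18+3≡11=l; c(2)→25·2+3≡1=b; r(17)→25·17+3≡12=m; e(4)→25·4+3≡25=z; a(0)→25·0+3≡3=d; m(12)→25·12+3≡17=r (all mod 26).

lbmzdr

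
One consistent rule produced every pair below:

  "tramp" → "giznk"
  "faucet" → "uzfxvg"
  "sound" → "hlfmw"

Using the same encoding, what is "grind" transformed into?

Each pair mirrors across the alphabet (t↔g, r↔i, a↔z): positions sum to 25. Each letter is replaced by its mirror in the alphabet: a↔z, b↔y, c↔x, and so on (the Atbash cipher).
For grind: g↔t, r↔i, i↔r, n↔m, d↔w.

tirmw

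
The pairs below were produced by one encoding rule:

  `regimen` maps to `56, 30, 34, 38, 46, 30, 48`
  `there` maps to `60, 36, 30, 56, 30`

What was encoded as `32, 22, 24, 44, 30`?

r(#18)→56 and e(#5)→30: differences scale by 2, so n = 2·pos + 20. The formula is n = 2×(alphabet index, a=1) + 20.
Reversing it on 32, 22, 24, 44, 30: 32→(32−20)÷2=6=f, 22→(22−20)÷2=1=a, 24→(24−20)÷2=2=b, 44→(44−20)÷2=12=l, 30→(30−20)÷2=5=e.

fable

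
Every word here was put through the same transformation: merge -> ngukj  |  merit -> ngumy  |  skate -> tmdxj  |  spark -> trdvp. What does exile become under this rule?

fzlpj

In merge: m→n is +1, e→g is +2, r→u is +3, g→k is +4 — the shift increases by 1 each position. The shift increases by 1 at each position, starting from +1: 1, 2, 3, ….
Applying it to exile: e+1=f, x+2=z, i+3=l, l+4=p, e+5=j.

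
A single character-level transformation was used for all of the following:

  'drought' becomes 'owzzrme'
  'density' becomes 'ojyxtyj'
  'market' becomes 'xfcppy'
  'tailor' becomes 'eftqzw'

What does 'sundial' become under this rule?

dzyitfw

Shifts by position in drought: pos 0: d→o (+11), pos 1: r→w (+5), pos 2: o→z (+11), pos 3: u→z (+5) — repeating every 2. It's a Vigenère-style cipher with numeric key [11,5]: position i shifts by key[i mod 2].
On sundial: s+11=d, u+5=z, n+11=y, d+5=i, i+11=t, a+5=f, l+11=w.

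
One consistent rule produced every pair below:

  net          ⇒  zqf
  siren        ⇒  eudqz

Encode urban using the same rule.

Compare letters: n→z is +12, e→q is +12, t→f is +12 — a constant shift. Each letter is shifted forward by 12 in the alphabet (a Caesar shift of +12).
For urban: u+12=g, r+12=d, b+12=n, a+12=m, n+12=z.

gdnmz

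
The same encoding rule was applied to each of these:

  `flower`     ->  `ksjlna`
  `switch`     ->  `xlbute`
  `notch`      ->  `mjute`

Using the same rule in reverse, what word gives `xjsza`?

solar

f(5)→k(10) and l(11)→s(18) fit y≡23x+25 (mod 26); the inverse of 23 mod 26 is 17. Treating letters as 0–25, the rule is x ↦ 23x + 25 (mod 26).
Reversing it on xjsza: x(23)→17·(23−25)≡18=s; j(9)→17·(9−25)≡14=o; s(18)→17·(18−25)≡11=l; z(25)→17·(25−25)≡0=a; a(0)→17·(0−25)≡17=r (all mod 26).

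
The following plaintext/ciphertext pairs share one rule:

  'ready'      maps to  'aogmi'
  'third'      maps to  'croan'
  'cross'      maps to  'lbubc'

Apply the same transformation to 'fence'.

Shifts by position in ready: pos 0: r→a (+9), pos 1: e→o (+10), pos 2: a→g (+6), pos 3: d→m (+9), pos 4: y→i (+10) — repeating every 3. The shifts repeat in a cycle of length 3: positions 0,1,… shift by +9, +10, +6, then the pattern repeats.
On fence: f+9=o, e+10=o, n+6=t, c+9=l, e+10=o.

ootlo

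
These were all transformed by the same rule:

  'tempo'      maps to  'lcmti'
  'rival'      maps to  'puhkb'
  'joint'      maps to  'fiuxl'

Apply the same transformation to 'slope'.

Treating letters as 0–25, the rule is x ↦ 11x + 10 (mod 26).
Applying it to slope: s(18)→11·18+10≡0=a; l(11)→11·11+10≡1=b; o(14)→11·14+10≡8=i; p(15)→11·15+10≡19=t; e(4)→11·4+10≡2=c (all mod 26).

abitc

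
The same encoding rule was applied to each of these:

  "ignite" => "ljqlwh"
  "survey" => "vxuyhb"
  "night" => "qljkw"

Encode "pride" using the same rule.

sulgh

Compare letters: i→l is +3, g→j is +3, n→q is +3 — a constant shift. Every letter moves 3 places later in the alphabet, wrapping around z→a.
On pride: p+3=s, r+3=u, i+3=l, d+3=g, e+3=h.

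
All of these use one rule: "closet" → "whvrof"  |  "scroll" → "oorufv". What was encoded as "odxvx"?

Two steps: reverse the string, then apply a Caesar shift of +3.
Decoding odxvx: shift back: o−3=l, d−3=a, x−3=u, v−3=s, x−3=u → lausu; then reverse → usual.

usual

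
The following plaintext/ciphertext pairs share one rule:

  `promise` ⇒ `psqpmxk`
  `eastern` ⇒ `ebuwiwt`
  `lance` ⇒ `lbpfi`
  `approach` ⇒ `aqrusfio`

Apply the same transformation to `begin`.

The shift increases by 1 at each position, starting from +0: 0, 1, 2, ….
On begin: b+0=b, e+1=f, g+2=i, i+3=l, n+4=r.

bfilr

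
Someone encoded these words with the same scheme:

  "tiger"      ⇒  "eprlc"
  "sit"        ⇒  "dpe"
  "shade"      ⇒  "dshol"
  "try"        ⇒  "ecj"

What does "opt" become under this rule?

vae

The shift depends on letter class: consonant t→e is +11, but vowel i→p is +7. Vowels shift forward by 7 and consonants shift forward by 11.
Applying it to opt: o(vowel)+7=v, p(cons)+11=a, t(cons)+11=e.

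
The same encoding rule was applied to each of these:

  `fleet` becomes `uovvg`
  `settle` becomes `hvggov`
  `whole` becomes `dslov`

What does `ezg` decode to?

Each pair mirrors across the alphabet (f↔u, l↔o, e↔v): positions sum to 25. Letters are reflected about the middle of the alphabet (position → 25−position): Atbash.
Undoing it on ezg: e↔v, z↔a, g↔t.

vat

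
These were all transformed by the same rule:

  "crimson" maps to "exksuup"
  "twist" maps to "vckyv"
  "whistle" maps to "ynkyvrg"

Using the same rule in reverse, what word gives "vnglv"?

theft

It's a Vigenère-style cipher with numeric key [2,6]: position i shifts by key[i mod 2].
Decoding vnglv: v−2=t, n−6=h, g−2=e, l−6=f, v−2=t.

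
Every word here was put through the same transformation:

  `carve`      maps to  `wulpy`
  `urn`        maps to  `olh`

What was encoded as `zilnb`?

forth

Each letter is shifted forward by 20 in the alphabet (a Caesar shift of +20).
Reversing it on zilnb: z−20=f, i−20=o, l−20=r, n−20=t, b−20=h.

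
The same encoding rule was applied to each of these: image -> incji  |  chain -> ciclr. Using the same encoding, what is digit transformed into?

djilx

In image: i→i is +0, m→n is +1, a→c is +2, g→j is +3 — the shift increases by 1 each position. The shift increases by 1 at each position, starting from +0: 0, 1, 2, ….
Applying it to digit: d+0=d, i+1=j, g+2=i, i+3=l, t+4=x.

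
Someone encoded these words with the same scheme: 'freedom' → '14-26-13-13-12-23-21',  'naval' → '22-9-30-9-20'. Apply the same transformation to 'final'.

14-17-22-9-20

f is letter #6 and maps to 14: an offset of 8. Each letter is replaced by its alphabet position (a=1..z=26) + 8.
For final: f=6→14, i=9→17, n=14→22, a=1→9, l=12→20.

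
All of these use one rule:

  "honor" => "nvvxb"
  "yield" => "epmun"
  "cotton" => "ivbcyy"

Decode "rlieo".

In honor: h→n is +6, o→v is +7, n→v is +8, o→x is +9 — the shift increases by 1 each position. Each letter shifts forward by (position + 6), i.e. 6, 7, 8, … — the shift grows by one for each successive letter.
Undoing it on rlieo: r−6=l, l−7=e, i−8=a, e−9=v, o−10=e.

leave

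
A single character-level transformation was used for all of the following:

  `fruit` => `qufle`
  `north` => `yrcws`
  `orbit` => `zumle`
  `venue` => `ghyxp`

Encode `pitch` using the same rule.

alefs

Shifts by position in fruit: pos 0: f→q (+11), pos 1: r→u (+3), pos 2: u→f (+11), pos 3: i→l (+3) — repeating every 2. The shifts repeat in a cycle of length 2: positions 0,1,… shift by +11, +3, then the pattern repeats.
Applying it to pitch: p+11=a, i+3=l, t+11=e, c+3=f, h+11=s.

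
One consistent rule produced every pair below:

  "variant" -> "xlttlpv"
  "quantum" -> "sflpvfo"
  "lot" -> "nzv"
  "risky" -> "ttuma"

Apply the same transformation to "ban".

The shift depends on letter class: consonant v→x is +2, but vowel a→l is +11. Vowels shift forward by 11 and consonants shift forward by 2.
For ban: b(cons)+2=d, a(vowel)+11=l, n(cons)+2=p.

dlp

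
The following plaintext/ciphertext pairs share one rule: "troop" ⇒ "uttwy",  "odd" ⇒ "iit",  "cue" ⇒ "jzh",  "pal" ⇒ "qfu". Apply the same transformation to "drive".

janwi

The output letters match the input read backwards, each shifted +5: troop reversed is poort. Read the word backwards and shift each letter +5.
For drive: reverse → evird; then shift: e+5=j, v+5=a, i+5=n, r+5=w, d+5=i.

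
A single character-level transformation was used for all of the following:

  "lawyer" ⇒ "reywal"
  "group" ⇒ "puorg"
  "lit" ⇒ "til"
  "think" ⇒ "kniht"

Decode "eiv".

The output letters match the input read backwards: lawyer reversed is reywal. It's just the letters in reverse order.
Decoding eiv: then reverse → vie.

vie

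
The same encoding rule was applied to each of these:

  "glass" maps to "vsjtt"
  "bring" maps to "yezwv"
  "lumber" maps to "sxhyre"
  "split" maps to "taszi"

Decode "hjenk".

This is an affine cipher: with a=0,…,z=25, each position x becomes (15x+9) mod 26.
Undoing it on hjenk: h(7)→7·(7−9)≡12=m; j(9)→7·(9−9)≡0=a; e(4)→7·(4−9)≡17=r; n(13)→7·(13−9)≡2=c; k(10)→7·(10−9)≡7=h (all mod 26).

march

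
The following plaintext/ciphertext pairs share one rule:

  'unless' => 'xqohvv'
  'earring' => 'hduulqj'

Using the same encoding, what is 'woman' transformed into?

Compare letters: u→x is +3, n→q is +3, l→o is +3 — a constant shift. Each letter is shifted forward by 3 in the alphabet (a Caesar shift of +3).
Applying it to woman: w+3=z, o+3=r, m+3=p, a+3=d, n+3=q.

zrpdq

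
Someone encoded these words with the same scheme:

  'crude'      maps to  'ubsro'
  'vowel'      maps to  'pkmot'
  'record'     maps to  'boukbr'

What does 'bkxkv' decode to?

c(2)→u(20) and r(17)→b(1) fit y≡23x+0 (mod 26); the inverse of 23 mod 26 is 17. Each letter's alphabet position (a=0..z=25) is mapped through 23·x+0 mod 26 — an affine cipher.
Reversing it on bkxkv: b(1)→17·(1−0)≡17=r; k(10)→17·(10−0)≡14=o; x(23)→17·(23−0)≡1=b; k(10)→17·(10−0)≡14=o; v(21)→17·(21−0)≡19=t (all mod 26).

robot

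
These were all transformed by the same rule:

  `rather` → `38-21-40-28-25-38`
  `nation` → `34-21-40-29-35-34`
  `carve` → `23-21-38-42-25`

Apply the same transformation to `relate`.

38-25-32-21-40-25

Each letter is replaced by its alphabet position (a=1..z=26) + 20.
Applying it to relate: r=18→38, e=5→25, l=12→32, a=1→21, t=20→40, e=5→25.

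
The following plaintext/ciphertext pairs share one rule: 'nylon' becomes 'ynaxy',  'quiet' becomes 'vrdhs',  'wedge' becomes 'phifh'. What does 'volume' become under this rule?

Treating letters as 0–25, the rule is x ↦ 25x + 11 (mod 26).
Applying it to volume: v(21)→25·21+11≡16=q; o(14)→25·14+11≡23=x; l(11)→25·11+11≡0=a; u(20)→25·20+11≡17=r; m(12)→25·12+11≡25=z; e(4)→25·4+11≡7=h (all mod 26).

qxarzh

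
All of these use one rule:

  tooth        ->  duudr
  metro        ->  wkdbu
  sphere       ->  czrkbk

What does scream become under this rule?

cmbkgw

The shift depends on letter class: consonant t→d is +10, but vowel o→u is +6. Vowels shift forward by 6 and consonants shift forward by 10.
On scream: s(cons)+10=c, c(cons)+10=m, r(cons)+10=b, e(vowel)+6=k, a(vowel)+6=g, m(cons)+10=w.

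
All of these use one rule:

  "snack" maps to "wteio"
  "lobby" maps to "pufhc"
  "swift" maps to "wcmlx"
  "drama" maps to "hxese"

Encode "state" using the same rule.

Shifts by position in snack: pos 0: s→w (+4), pos 1: n→t (+6), pos 2: a→e (+4), pos 3: c→i (+6) — repeating every 2. A repeating key of period 2 is used — shifts +4, +6 over and over.
For state: s+4=w, t+6=z, a+4=e, t+6=z, e+4=i.

wzezi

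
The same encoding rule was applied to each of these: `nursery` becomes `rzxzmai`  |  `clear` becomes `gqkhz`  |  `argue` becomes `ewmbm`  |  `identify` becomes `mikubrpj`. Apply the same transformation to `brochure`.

fwujpdbp

Letter i (0-indexed) is shifted by i+4, so successive shifts are 4, 5, 6, ….
For brochure: b+4=f, r+5=w, o+6=u, c+7=j, h+8=p, u+9=d, r+10=b, e+11=p.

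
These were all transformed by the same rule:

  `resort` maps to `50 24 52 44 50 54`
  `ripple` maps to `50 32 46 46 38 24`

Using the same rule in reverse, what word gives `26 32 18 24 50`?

fiber

r(#18)→50 and e(#5)→24: differences scale by 2, so n = 2·pos + 14. Each letter becomes 2×(its alphabet position, a=1..z=26) + 14.
Decoding 26 32 18 24 50: 26→(26−14)÷2=6=f, 32→(32−14)÷2=9=i, 18→(18−14)÷2=2=b, 24→(24−14)÷2=5=e, 50→(50−14)÷2=18=r.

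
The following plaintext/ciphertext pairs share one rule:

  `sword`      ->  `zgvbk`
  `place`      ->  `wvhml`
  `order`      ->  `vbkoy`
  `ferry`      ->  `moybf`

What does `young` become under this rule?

Shifts by position in sword: pos 0: s→z (+7), pos 1: w→g (+10), pos 2: o→v (+7), pos 3: r→b (+10) — repeating every 2. The shifts repeat in a cycle of length 2: positions 0,1,… shift by +7, +10, then the pattern repeats.
For young: y+7=f, o+10=y, u+7=b, n+10=x, g+7=n.

fybxn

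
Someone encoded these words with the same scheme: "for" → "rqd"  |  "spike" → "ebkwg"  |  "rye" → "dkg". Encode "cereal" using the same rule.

ogdgcx

The shift depends on letter class: consonant f→r is +12, but vowel o→q is +2. The rule splits by letter class: vowels +2, consonants +12.
Applying it to cereal: c(cons)+12=o, e(vowel)+2=g, r(cons)+12=d, e(vowel)+2=g, a(vowel)+2=c, l(cons)+12=x.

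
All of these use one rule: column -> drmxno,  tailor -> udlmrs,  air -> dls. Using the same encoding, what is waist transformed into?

The shift depends on letter class: consonant c→d is +1, but vowel o→r is +3. The rule splits by letter class: vowels +3, consonants +1.
Applying it to waist: w(cons)+1=x, a(vowel)+3=d, i(vowel)+3=l, s(cons)+1=t, t(cons)+1=u.

xdltu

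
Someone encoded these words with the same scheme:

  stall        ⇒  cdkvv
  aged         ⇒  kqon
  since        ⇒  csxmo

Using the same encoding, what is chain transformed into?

Compare letters: s→c is +10, t→d is +10, a→k is +10 — a constant shift. It's a constant shift of +10 (ROT10).
For chain: c+10=m, h+10=r, a+10=k, i+10=s, n+10=x.

mrksx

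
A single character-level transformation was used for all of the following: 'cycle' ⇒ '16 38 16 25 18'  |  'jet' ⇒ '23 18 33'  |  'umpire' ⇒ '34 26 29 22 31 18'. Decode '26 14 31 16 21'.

march

c is letter #3 and maps to 16: an offset of 13. Each letter is replaced by its alphabet position (a=1..z=26) + 13.
Reversing it on 26 14 31 16 21: 26→(26−13)÷1=13=m, 14→(14−13)÷1=1=a, 31→(31−13)÷1=18=r, 16→(16−13)÷1=3=c, 21→(21−13)÷1=8=h.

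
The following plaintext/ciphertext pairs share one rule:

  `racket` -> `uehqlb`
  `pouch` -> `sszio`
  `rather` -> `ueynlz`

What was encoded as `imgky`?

In racket: r→u is +3, a→e is +4, c→h is +5, k→q is +6 — the shift increases by 1 each position. The shift increases by 1 at each position, starting from +3: 3, 4, 5, ….
Reversing it on imgky: i−3=f, m−4=i, g−5=b, k−6=e, y−7=r.

fiber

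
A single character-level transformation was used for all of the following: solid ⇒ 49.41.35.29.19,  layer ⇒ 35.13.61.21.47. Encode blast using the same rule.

s(#19)→49 and o(#15)→41: differences scale by 2, so n = 2·pos + 11. The formula is n = 2×(alphabet index, a=1) + 11.
For blast: b=2→15, l=12→35, a=1→13, s=19→49, t=20→51.

15.35.13.49.51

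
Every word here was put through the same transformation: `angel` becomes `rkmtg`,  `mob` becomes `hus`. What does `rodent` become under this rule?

Two steps: reverse the string, then apply a Caesar shift of +6.
On rodent: reverse → tnedor; then shift: t+6=z, n+6=t, e+6=k, d+6=j, o+6=u, r+6=x.

ztkjux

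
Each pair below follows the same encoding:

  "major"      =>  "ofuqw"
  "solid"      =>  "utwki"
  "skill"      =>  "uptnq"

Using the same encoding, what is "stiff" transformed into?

uythk

It's a Vigenère-style cipher with numeric key [2,5,11]: position i shifts by key[i mod 3].
For stiff: s+2=u, t+5=y, i+11=t, f+2=h, f+5=k.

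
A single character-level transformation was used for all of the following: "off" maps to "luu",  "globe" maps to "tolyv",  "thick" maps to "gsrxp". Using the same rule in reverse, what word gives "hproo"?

skill

Each pair mirrors across the alphabet (o↔l, f↔u, f↔u): positions sum to 25. Each letter is replaced by its mirror in the alphabet: a↔z, b↔y, c↔x, and so on (the Atbash cipher).
Undoing it on hproo: h↔s, p↔k, r↔i, o↔l, o↔l.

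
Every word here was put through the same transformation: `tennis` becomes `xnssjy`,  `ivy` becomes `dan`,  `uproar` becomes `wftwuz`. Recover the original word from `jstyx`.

The output letters match the input read backwards, each shifted +5: tennis reversed is sinnet. Two steps: reverse the string, then apply a Caesar shift of +5.
Undoing it on jstyx: shift back: j−5=e, s−5=n, t−5=o, y−5=t, x−5=s → enots; then reverse → stone.

stone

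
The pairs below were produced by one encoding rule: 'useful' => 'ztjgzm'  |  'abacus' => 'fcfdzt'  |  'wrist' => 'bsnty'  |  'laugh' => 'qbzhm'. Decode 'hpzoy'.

count

Shifts by position in useful: pos 0: u→z (+5), pos 1: s→t (+1), pos 2: e→j (+5), pos 3: f→g (+1) — repeating every 2. A repeating key of period 2 is used — shifts +5, +1 over and over.
Decoding hpzoy: h−5=c, p−1=o, z−5=u, o−1=n, y−5=t.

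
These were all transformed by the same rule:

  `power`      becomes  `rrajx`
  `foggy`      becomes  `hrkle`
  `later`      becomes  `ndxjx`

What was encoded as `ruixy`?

In power: p→r is +2, o→r is +3, w→a is +4, e→j is +5 — the shift increases by 1 each position. The shift increases by 1 at each position, starting from +2: 2, 3, 4, ….
Reversing it on ruixy: r−2=p, u−3=r, i−4=e, x−5=s, y−6=s.

press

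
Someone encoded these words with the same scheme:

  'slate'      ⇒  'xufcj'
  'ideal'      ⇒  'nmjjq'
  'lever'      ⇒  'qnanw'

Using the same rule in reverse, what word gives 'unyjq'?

The shifts repeat in a cycle of length 2: positions 0,1,… shift by +5, +9, then the pattern repeats.
Reversing it on unyjq: u−5=p, n−9=e, y−5=t, j−9=a, q−5=l.

petal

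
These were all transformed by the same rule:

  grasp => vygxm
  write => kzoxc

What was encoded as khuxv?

The output letters match the input read backwards, each shifted +6: grasp reversed is psarg. The word is reversed, then every letter is shifted forward by 6.
Decoding khuxv: shift back: k−6=e, h−6=b, u−6=o, x−6=r, v−6=p → eborp; then reverse → probe.

probe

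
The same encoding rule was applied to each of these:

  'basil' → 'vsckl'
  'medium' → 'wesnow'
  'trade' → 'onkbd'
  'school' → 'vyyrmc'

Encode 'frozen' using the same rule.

The output letters match the input read backwards, each shifted +10: basil reversed is lisab. The word is reversed, then every letter is shifted forward by 10.
On frozen: reverse → nezorf; then shift: n+10=x, e+10=o, z+10=j, o+10=y, r+10=b, f+10=p.

xojybp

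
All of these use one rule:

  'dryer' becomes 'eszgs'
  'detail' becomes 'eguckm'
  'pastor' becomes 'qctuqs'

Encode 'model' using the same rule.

nqegm

The shift depends on letter class: consonant d→e is +1, but vowel e→g is +2. The rule splits by letter class: vowels +2, consonants +1.
Applying it to model: m(cons)+1=n, o(vowel)+2=q, d(cons)+1=e, e(vowel)+2=g, l(cons)+1=m.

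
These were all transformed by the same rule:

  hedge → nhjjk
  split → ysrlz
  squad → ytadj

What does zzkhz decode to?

tweet

Shifts by position in hedge: pos 0: h→n (+6), pos 1: e→h (+3), pos 2: d→j (+6), pos 3: g→j (+3) — repeating every 2. A repeating key of period 2 is used — shifts +6, +3 over and over.
Undoing it on zzkhz: z−6=t, z−3=w, k−6=e, h−3=e, z−6=t.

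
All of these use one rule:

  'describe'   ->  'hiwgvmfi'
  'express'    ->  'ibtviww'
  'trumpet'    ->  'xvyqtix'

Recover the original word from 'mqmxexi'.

imitate

Compare letters: d→h is +4, e→i is +4, s→w is +4 — a constant shift. This is a Caesar cipher with shift 4.
Decoding mqmxexi: m−4=i, q−4=m, m−4=i, x−4=t, e−4=a, x−4=t, i−4=e.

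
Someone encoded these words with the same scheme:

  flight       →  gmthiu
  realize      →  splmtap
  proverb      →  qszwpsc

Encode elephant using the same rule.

The shift depends on letter class: consonant f→g is +1, but vowel i→t is +11. Vowels shift forward by 11 and consonants shift forward by 1.
Applying it to elephant: e(vowel)+11=p, l(cons)+1=m, e(vowel)+11=p, p(cons)+1=q, h(cons)+1=i, a(vowel)+11=l, n(cons)+1=o, t(cons)+1=u.

pmpqilou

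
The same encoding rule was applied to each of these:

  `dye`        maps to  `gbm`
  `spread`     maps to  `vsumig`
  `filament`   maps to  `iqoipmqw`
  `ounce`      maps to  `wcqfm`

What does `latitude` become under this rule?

oiwqwcgm

The shift depends on letter class: consonant d→g is +3, but vowel e→m is +8. The rule splits by letter class: vowels +8, consonants +3.
For latitude: l(cons)+3=o, a(vowel)+8=i, t(cons)+3=w, i(vowel)+8=q, t(cons)+3=w, u(vowel)+8=c, d(cons)+3=g, e(vowel)+8=m.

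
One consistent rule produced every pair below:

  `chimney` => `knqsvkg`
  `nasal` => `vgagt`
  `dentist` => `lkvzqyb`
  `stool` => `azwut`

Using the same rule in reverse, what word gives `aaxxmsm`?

Shifts by position in chimney: pos 0: c→k (+8), pos 1: h→n (+6), pos 2: i→q (+8), pos 3: m→s (+6) — repeating every 2. A repeating key of period 2 is used — shifts +8, +6 over and over.
Decoding aaxxmsm: a−8=s, a−6=u, x−8=p, x−6=r, m−8=e, s−6=m, m−8=e.

supreme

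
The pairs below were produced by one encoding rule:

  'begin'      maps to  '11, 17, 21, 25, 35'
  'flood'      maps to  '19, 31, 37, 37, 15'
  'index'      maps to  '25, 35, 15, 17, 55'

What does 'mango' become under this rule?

b(#2)→11 and e(#5)→17: differences scale by 2, so n = 2·pos + 7. With a=1..z=26, the number is 2·pos + 7.
On mango: m=13→33, a=1→9, n=14→35, g=7→21, o=15→37.

33, 9, 35, 21, 37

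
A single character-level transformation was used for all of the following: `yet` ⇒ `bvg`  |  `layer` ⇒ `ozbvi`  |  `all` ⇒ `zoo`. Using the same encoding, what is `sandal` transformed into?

hzmwzo

Each pair mirrors across the alphabet (y↔b, e↔v, t↔g): positions sum to 25. Each letter is replaced by its mirror in the alphabet: a↔z, b↔y, c↔x, and so on (the Atbash cipher).
On sandal: s↔h, a↔z, n↔m, d↔w, a↔z, l↔o.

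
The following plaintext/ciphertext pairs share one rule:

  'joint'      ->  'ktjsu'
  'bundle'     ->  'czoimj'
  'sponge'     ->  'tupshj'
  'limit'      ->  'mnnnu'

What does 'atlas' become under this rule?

Shifts by position in joint: pos 0: j→k (+1), pos 1: o→t (+5), pos 2: i→j (+1), pos 3: n→s (+5) — repeating every 2. The shifts repeat in a cycle of length 2: positions 0,1,… shift by +1, +5, then the pattern repeats.
Applying it to atlas: a+1=b, t+5=y, l+1=m, a+5=f, s+1=t.

bymft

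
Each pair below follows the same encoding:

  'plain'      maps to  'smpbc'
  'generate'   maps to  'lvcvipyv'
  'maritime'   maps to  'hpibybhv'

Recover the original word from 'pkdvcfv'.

absence

p(15)→s(18) and l(11)→m(12) fit y≡21x+15 (mod 26); the inverse of 21 mod 26 is 5. Each letter's alphabet position (a=0..z=25) is mapped through 21·x+15 mod 26 — an affine cipher.
Reversing it on pkdvcfv: p(15)→5·(15−15)≡0=a; k(10)→5·(10−15)≡1=b; d(3)→5·(3−15)≡18=s; v(21)→5·(21−15)≡4=e; c(2)→5·(2−15)≡13=n; f(5)→5·(5−15)≡2=c; v(21)→5·(21−15)≡4=e (all mod 26).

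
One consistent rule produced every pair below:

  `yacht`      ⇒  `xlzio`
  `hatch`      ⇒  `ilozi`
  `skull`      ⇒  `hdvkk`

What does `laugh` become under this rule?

Treating letters as 0–25, the rule is x ↦ 7x + 11 (mod 26).
Applying it to laugh: l(11)→7·11+11≡10=k; a(0)→7·0+11≡11=l; u(20)→7·20+11≡21=v; g(6)→7·6+11≡1=b; h(7)→7·7+11≡8=i (all mod 26).

klvbi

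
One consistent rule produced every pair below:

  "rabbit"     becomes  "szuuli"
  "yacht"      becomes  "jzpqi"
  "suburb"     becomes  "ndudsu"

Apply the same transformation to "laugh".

wzdvq

r(17)→s(18) and a(0)→z(25) fit y≡21x+25 (mod 26); the inverse of 21 mod 26 is 5. Treating letters as 0–25, the rule is x ↦ 21x + 25 (mod 26).
On laugh: l(11)→21·11+25≡22=w; a(0)→21·0+25≡25=z; u(20)→21·20+25≡3=d; g(6)→21·6+25≡21=v; h(7)→21·7+25≡16=q (all mod 26).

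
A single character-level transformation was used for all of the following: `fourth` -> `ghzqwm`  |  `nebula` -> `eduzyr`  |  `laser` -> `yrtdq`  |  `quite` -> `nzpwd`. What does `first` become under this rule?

gpqtw

This is an affine cipher: with a=0,…,z=25, each position x becomes (3x+17) mod 26.
On first: f(5)→3·5+17≡6=g; i(8)→3·8+17≡15=p; r(17)→3·17+17≡16=q; s(18)→3·18+17≡19=t; t(19)→3·19+17≡22=w (all mod 26).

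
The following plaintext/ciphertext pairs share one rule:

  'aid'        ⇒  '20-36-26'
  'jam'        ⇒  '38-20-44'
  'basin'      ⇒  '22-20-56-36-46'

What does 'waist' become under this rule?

a(#1)→20 and i(#9)→36: differences scale by 2, so n = 2·pos + 18. Each letter becomes 2×(its alphabet position, a=1..z=26) + 18.
For waist: w=23→64, a=1→20, i=9→36, s=19→56, t=20→58.

64-20-36-56-58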